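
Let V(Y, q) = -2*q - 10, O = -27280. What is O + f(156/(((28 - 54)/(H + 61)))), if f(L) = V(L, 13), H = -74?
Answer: -27316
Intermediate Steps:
V(Y, q) = -10 - 2*q
f(L) = -36 (f(L) = -10 - 2*13 = -10 - 26 = -36)
O + f(156/(((28 - 54)/(H + 61)))) = -27280 - 36 = -27316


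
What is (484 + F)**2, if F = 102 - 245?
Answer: 116281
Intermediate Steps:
F = -143
(484 + F)**2 = (484 - 143)**2 = 341**2 = 116281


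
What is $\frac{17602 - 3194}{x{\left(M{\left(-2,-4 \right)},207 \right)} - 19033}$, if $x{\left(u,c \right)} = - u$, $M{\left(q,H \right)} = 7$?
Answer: $- \frac{1801}{2380} \approx -0.75672$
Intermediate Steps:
$\frac{17602 - 3194}{x{\left(M{\left(-2,-4 \right)},207 \right)} - 19033} = \frac{17602 - 3194}{\left(-1\right) 7 - 19033} = \frac{14408}{-7 - 19033} = \frac{14408}{-19040} = 14408 \left(- \frac{1}{19040}\right) = - \frac{1801}{2380}$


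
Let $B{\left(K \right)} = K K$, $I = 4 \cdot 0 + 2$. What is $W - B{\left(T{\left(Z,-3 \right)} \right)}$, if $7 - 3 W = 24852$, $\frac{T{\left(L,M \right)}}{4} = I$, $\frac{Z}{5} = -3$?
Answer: $- \frac{25037}{3} \approx -8345.7$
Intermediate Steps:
$Z = -15$ ($Z = 5 \left(-3\right) = -15$)
$I = 2$ ($I = 0 + 2 = 2$)
$T{\left(L,M \right)} = 8$ ($T{\left(L,M \right)} = 4 \cdot 2 = 8$)
$B{\left(K \right)} = K^{2}$
$W = - \frac{24845}{3}$ ($W = \frac{7}{3} - 8284 = - \frac{24845}{3} \approx -8281.7$)
$W - B{\left(T{\left(Z,-3 \right)} \right)} = - \frac{24845}{3} - 8^{2} = - \frac{24845}{3} - 64 = - \frac{25037}{3}$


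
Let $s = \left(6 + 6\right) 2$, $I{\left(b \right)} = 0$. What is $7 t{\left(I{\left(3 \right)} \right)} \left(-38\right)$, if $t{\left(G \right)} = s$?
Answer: $-6384$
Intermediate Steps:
$s = 24$ ($s = 12 \cdot 2 = 24$)
$t{\left(G \right)} = 24$
$7 t{\left(I{\left(3 \right)} \right)} \left(-38\right) = 7 \cdot 24 \left(-38\right) = 168 \left(-38\right) = -6384$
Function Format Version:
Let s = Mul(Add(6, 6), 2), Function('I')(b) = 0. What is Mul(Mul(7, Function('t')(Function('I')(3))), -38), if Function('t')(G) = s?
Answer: -6384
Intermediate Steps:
s = 24 (s = Mul(12, 2) = 24)
Function('t')(G) = 24
Mul(Mul(7, Function('t')(Function('I')(3))), -38) = Mul(Mul(7, 24), -38) = Mul(168, -38) = -6384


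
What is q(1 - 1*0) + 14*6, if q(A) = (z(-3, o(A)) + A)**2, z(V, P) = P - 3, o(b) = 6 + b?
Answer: 109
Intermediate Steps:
z(V, P) = -3 + P
q(A) = (3 + 2*A)**2 (q(A) = ((-3 + (6 + A)) + A)**2 = ((3 + A) + A)**2 = (3 + 2*A)**2)
q(1 - 1*0) + 14*6 = (3 + 2*(1 - 1*0))**2 + 14*6 = (3 + 2*(1 + 0))**2 + 84 = (3 + 2*1)**2 + 84 = (3 + 2)**2 + 84 = 5**2 + 84 = 25 + 84 = 109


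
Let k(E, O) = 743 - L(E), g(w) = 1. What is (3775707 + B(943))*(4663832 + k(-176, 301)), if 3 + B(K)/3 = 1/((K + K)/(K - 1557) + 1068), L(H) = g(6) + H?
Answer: 5758168683529286250/326933 ≈ 1.7613e+13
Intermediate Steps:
L(H) = 1 + H
B(K) = -9 + 3/(1068 + 2*K/(-1557 + K)) (B(K) = -9 + 3/((K + K)/(K - 1557) + 1068) = -9 + 3/((2*K)/(-1557 + K) + 1068) = -9 + 3/(2*K/(-1557 + K) + 1068) = -9 + 3/(1068 + 2*K/(-1557 + K)))
k(E, O) = 742 - E (k(E, O) = 743 - (1 + E) = 743 + (-1 - E) = 742 - E)
(3775707 + B(943))*(4663832 + k(-176, 301)) = (3775707 + 3*(4987071 - 3209*943)/(2*(-831438 + 535*943)))*(4663832 + (742 - 1*(-176))) = (3775707 + 3*(4987071 - 3026087)/(2*(-831438 + 504505)))*(4663832 + (742 + 176)) = (3775707 + (3/2)*1960984/(-326933))*(4663832 + 918) = (3775707 + (3/2)*(-1/326933)*1960984)*4664750 = (3775707 - 2941476/326933)*4664750 = (1234400275155/326933)*4664750 = 5758168683529286250/326933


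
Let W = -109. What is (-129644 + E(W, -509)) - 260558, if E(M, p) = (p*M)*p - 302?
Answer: -28630333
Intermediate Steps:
E(M, p) = -302 + M*p² (E(M, p) = (M*p)*p - 302 = M*p² - 302 = -302 + M*p²)
(-129644 + E(W, -509)) - 260558 = (-129644 + (-302 - 109*(-509)²)) - 260558 = (-129644 + (-302 - 109*259081)) - 260558 = (-129644 + (-302 - 28239829)) - 260558 = (-129644 - 28240131) - 260558 = -28369775 - 260558 = -28630333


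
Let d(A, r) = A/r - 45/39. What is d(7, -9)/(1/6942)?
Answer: -40228/3 ≈ -13409.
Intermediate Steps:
d(A, r) = -15/13 + A/r (d(A, r) = A/r - 45*1/39 = A/r - 15/13 = -15/13 + A/r)
d(7, -9)/(1/6942) = (-15/13 + 7/(-9))/(1/6942) = (-15/13 + 7*(-1/9))/(1/6942) = (-15/13 - 7/9)*6942 = -226/117*6942 = -40228/3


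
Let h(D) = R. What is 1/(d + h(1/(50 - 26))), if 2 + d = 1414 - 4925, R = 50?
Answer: -1/3463 ≈ -0.00028877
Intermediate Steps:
h(D) = 50
d = -3513 (d = -2 + (1414 - 4925) = -2 - 3511 = -3513)
1/(d + h(1/(50 - 26))) = 1/(-3513 + 50) = 1/(-3463) = -1/3463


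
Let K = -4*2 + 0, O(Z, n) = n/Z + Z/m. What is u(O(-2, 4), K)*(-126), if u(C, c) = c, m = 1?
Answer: 1008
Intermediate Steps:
O(Z, n) = Z + n/Z (O(Z, n) = n/Z + Z/1 = n/Z + Z*1 = n/Z + Z = Z + n/Z)
K = -8 (K = -8 + 0 = -8)
u(O(-2, 4), K)*(-126) = -8*(-126) = 1008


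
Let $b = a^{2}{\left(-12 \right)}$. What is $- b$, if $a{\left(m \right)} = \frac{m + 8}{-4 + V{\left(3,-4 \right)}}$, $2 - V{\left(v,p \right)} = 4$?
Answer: $- \frac{4}{9} \approx -0.44444$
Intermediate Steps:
$V{\left(v,p \right)} = -2$ ($V{\left(v,p \right)} = 2 - 4 = -2$)
$a{\left(m \right)} = - \frac{4}{3} - \frac{m}{6}$ ($a{\left(m \right)} = \frac{m + 8}{-4 - 2} = \frac{8 + m}{-6} = \left(8 + m\right) \left(- \frac{1}{6}\right) = - \frac{4}{3} - \frac{m}{6}$)
$b = \frac{4}{9}$ ($b = \left(- \frac{4}{3} - -2\right)^{2} = \left(- \frac{4}{3} + 2\right)^{2} = \left(\frac{2}{3}\right)^{2} = \frac{4}{9} \approx 0.44444$)
$- b = \left(-1\right) \frac{4}{9} = - \frac{4}{9}$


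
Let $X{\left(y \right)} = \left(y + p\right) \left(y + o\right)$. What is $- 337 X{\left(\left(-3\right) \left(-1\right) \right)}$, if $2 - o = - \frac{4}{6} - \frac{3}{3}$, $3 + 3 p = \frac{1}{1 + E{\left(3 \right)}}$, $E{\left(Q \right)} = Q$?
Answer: $- \frac{42125}{9} \approx -4680.6$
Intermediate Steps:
$p = - \frac{11}{12}$ ($p = -1 + \frac{1}{3 \left(1 + 3\right)} = -1 + \frac{1}{3 \cdot 4} = -1 + \frac{1}{3} \cdot \frac{1}{4} = -1 + \frac{1}{12} = - \frac{11}{12} \approx -0.91667$)
$o = \frac{11}{3}$ ($o = 2 - \left(- \frac{4}{6} - \frac{3}{3}\right) = 2 - \left(\left(-4\right) \frac{1}{6} - 1\right) = 2 - \left(- \frac{2}{3} - 1\right) = 2 - - \frac{5}{3} = 2 + \frac{5}{3} = \frac{11}{3} \approx 3.6667$)
$X{\left(y \right)} = \left(- \frac{11}{12} + y\right) \left(\frac{11}{3} + y\right)$ ($X{\left(y \right)} = \left(y - \frac{11}{12}\right) \left(y + \frac{11}{3}\right) = \left(- \frac{11}{12} + y\right) \left(\frac{11}{3} + y\right)$)
$- 337 X{\left(\left(-3\right) \left(-1\right) \right)} = - 337 \left(- \frac{121}{36} + \left(\left(-3\right) \left(-1\right)\right)^{2} + \frac{11 \left(\left(-3\right) \left(-1\right)\right)}{4}\right) = - 337 \left(- \frac{121}{36} + 3^{2} + \frac{11}{4} \cdot 3\right) = - 337 \left(- \frac{121}{36} + 9 + \frac{33}{4}\right) = \left(-337\right) \frac{125}{9} = - \frac{42125}{9}$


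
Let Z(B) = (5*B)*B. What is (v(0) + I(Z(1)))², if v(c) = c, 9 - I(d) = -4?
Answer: 169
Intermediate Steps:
Z(B) = 5*B²
I(d) = 13 (I(d) = 9 - 1*(-4) = 9 + 4 = 13)
(v(0) + I(Z(1)))² = (0 + 13)² = 13² = 169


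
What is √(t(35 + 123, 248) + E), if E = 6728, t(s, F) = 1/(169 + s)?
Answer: √719418639/327 ≈ 82.024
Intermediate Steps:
√(t(35 + 123, 248) + E) = √(1/(169 + (35 + 123)) + 6728) = √(1/(169 + 158) + 6728) = √(1/327 + 6728) = √(2200057/327) = √719418639/327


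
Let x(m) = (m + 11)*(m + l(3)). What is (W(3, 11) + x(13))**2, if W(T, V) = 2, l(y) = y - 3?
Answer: 98596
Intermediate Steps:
l(y) = -3 + y
x(m) = m*(11 + m) (x(m) = (m + 11)*(m + (-3 + 3)) = (11 + m)*(m + 0) = (11 + m)*m = m*(11 + m))
(W(3, 11) + x(13))**2 = (2 + 13*(11 + 13))**2 = (2 + 13*24)**2 = (2 + 312)**2 = 314**2 = 98596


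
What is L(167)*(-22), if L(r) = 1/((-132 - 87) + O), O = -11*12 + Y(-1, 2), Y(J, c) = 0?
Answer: 22/351 ≈ 0.062678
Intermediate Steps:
O = -132 (O = -11*12 + 0 = -132 + 0 = -132)
L(r) = -1/351 (L(r) = 1/((-132 - 87) - 132) = 1/(-219 - 132) = 1/(-351) = -1/351)
L(167)*(-22) = -1/351*(-22) = 22/351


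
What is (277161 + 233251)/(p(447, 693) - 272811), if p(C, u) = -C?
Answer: -255206/136629 ≈ -1.8679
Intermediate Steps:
(277161 + 233251)/(p(447, 693) - 272811) = (277161 + 233251)/(-1*447 - 272811) = 510412/(-447 - 272811) = 510412/(-273258) = 510412*(-1/273258) = -255206/136629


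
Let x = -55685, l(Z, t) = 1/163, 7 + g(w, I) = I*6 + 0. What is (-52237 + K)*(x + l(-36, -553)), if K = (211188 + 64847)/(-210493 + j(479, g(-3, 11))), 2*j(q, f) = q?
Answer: 199383011995257766/68542641 ≈ 2.9089e+9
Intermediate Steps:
g(w, I) = -7 + 6*I (g(w, I) = -7 + (I*6 + 0) = -7 + (6*I + 0) = -7 + 6*I)
j(q, f) = q/2
l(Z, t) = 1/163
K = -552070/420507 (K = (211188 + 64847)/(-210493 + (½)*479) = 276035/(-210493 + 479/2) = 276035/(-420507/2) = 276035*(-2/420507) = -552070/420507 ≈ -1.3129)
(-52237 + K)*(x + l(-36, -553)) = (-52237 - 552070/420507)*(-55685 + 1/163) = -21966576229/420507*(-9076654/163) = 199383011995257766/68542641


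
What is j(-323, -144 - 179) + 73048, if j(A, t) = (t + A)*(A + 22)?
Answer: 267494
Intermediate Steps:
j(A, t) = (22 + A)*(A + t) (j(A, t) = (A + t)*(22 + A) = (22 + A)*(A + t))
j(-323, -144 - 179) + 73048 = ((-323)² + 22*(-323) + 22*(-144 - 179) - 323*(-144 - 179)) + 73048 = (104329 - 7106 + 22*(-323) - 323*(-323)) + 73048 = (104329 - 7106 - 7106 + 104329) + 73048 = 194446 + 73048 = 267494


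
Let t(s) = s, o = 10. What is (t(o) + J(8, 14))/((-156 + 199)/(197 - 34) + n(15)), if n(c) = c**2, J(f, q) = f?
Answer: 1467/18359 ≈ 0.079906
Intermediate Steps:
(t(o) + J(8, 14))/((-156 + 199)/(197 - 34) + n(15)) = (10 + 8)/((-156 + 199)/(197 - 34) + 15**2) = 18/(43/163 + 225) = 18/(36718/163) = 18*(163/36718) = 1467/18359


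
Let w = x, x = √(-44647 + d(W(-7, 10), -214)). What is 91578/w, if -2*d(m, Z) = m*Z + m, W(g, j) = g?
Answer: -91578*I*√181570/90785 ≈ -429.83*I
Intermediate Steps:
d(m, Z) = -m/2 - Z*m/2 (d(m, Z) = -(m*Z + m)/2 = -(Z*m + m)/2 = -(m + Z*m)/2 = -m/2 - Z*m/2)
x = I*√181570/2 (x = √(-44647 - ½*(-7)*(1 - 214)) = √(-44647 - ½*(-7)*(-213)) = √(-44647 - 1491/2) = √(-90785/2) = I*√181570/2 ≈ 213.06*I)
w = I*√181570/2 ≈ 213.06*I
91578/w = 91578/((I*√181570/2)) = 91578*(-I*√181570/90785) = -91578*I*√181570/90785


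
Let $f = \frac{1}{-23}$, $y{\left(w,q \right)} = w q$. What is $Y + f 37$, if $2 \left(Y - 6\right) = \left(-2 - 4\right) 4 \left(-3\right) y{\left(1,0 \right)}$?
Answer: $\frac{101}{23} \approx 4.3913$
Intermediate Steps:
$y{\left(w,q \right)} = q w$
$f = - \frac{1}{23} \approx -0.043478$
$Y = 6$ ($Y = 6 + \frac{\left(-2 - 4\right) 4 \left(-3\right) 0 \cdot 1}{2} = 6 + \frac{\left(-6\right) 4 \left(-3\right) 0}{2} = 6 + \frac{\left(-24\right) \left(-3\right) 0}{2} = 6 + \frac{72 \cdot 0}{2} = 6 + \frac{1}{2} \cdot 0 = 6 + 0 = 6$)
$Y + f 37 = 6 - \frac{37}{23} = \frac{101}{23}$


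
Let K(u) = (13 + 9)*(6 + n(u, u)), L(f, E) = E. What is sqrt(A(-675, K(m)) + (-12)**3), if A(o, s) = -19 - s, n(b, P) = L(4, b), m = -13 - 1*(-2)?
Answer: I*sqrt(1637) ≈ 40.46*I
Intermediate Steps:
m = -11 (m = -13 + 2 = -11)
n(b, P) = b
K(u) = 132 + 22*u (K(u) = (13 + 9)*(6 + u) = 22*(6 + u) = 132 + 22*u)
sqrt(A(-675, K(m)) + (-12)**3) = sqrt((-19 - (132 + 22*(-11))) + (-12)**3) = sqrt((-19 - (132 - 242)) - 1728) = sqrt((-19 - 1*(-110)) - 1728) = sqrt((-19 + 110) - 1728) = sqrt(91 - 1728) = sqrt(-1637) = I*sqrt(1637)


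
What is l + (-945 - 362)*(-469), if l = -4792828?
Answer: -4179845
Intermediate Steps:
l + (-945 - 362)*(-469) = -4792828 + (-945 - 362)*(-469) = -4792828 - 1307*(-469) = -4792828 + 612983 = -4179845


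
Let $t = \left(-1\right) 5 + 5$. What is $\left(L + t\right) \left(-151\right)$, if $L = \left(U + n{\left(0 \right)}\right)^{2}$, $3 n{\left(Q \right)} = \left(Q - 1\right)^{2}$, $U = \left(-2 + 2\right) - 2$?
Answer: $- \frac{3775}{9} \approx -419.44$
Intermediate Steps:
$U = -2$ ($U = 0 - 2 = -2$)
$n{\left(Q \right)} = \frac{\left(-1 + Q\right)^{2}}{3}$ ($n{\left(Q \right)} = \frac{\left(Q - 1\right)^{2}}{3} = \frac{\left(-1 + Q\right)^{2}}{3}$)
$L = \frac{25}{9}$ ($L = \left(-2 + \frac{\left(-1 + 0\right)^{2}}{3}\right)^{2} = \left(-2 + \frac{\left(-1\right)^{2}}{3}\right)^{2} = \left(-2 + \frac{1}{3} \cdot 1\right)^{2} = \left(-2 + \frac{1}{3}\right)^{2} = \left(- \frac{5}{3}\right)^{2} = \frac{25}{9} \approx 2.7778$)
$t = 0$ ($t = -5 + 5 = 0$)
$\left(L + t\right) \left(-151\right) = \left(\frac{25}{9} + 0\right) \left(-151\right) = \frac{25}{9} \left(-151\right) = - \frac{3775}{9}$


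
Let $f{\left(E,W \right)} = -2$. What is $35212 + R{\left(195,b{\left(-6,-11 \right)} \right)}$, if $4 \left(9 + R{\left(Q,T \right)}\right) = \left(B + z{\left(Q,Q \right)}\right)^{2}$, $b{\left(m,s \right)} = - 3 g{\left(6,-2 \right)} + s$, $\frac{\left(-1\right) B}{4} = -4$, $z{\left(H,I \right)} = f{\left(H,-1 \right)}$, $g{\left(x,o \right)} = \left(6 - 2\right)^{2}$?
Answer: $35252$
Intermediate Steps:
$g{\left(x,o \right)} = 16$ ($g{\left(x,o \right)} = 4^{2} = 16$)
$z{\left(H,I \right)} = -2$
$B = 16$ ($B = \left(-4\right) \left(-4\right) = 16$)
$b{\left(m,s \right)} = -48 + s$ ($b{\left(m,s \right)} = \left(-3\right) 16 + s = -48 + s$)
$R{\left(Q,T \right)} = 40$ ($R{\left(Q,T \right)} = -9 + \frac{\left(16 - 2\right)^{2}}{4} = -9 + \frac{14^{2}}{4} = -9 + \frac{1}{4} \cdot 196 = -9 + 49 = 40$)
$35212 + R{\left(195,b{\left(-6,-11 \right)} \right)} = 35212 + 40 = 35252$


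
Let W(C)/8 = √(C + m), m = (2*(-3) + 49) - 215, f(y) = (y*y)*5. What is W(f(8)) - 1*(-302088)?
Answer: 302088 + 16*√37 ≈ 3.0219e+5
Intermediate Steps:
f(y) = 5*y² (f(y) = y²*5 = 5*y²)
m = -172 (m = (-6 + 49) - 215 = 43 - 215 = -172)
W(C) = 8*√(-172 + C) (W(C) = 8*√(C - 172) = 8*√(-172 + C))
W(f(8)) - 1*(-302088) = 8*√(-172 + 5*8²) - 1*(-302088) = 8*√(-172 + 5*64) + 302088 = 8*√(-172 + 320) + 302088 = 8*√148 + 302088 = 8*(2*√37) + 302088 = 16*√37 + 302088 = 302088 + 16*√37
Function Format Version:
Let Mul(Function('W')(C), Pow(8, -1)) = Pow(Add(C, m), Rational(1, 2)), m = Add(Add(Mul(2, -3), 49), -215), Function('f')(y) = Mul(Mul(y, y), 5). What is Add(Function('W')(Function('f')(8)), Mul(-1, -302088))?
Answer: Add(302088, Mul(16, Pow(37, Rational(1, 2)))) ≈ 3.0219e+5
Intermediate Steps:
Function('f')(y) = Mul(5, Pow(y, 2)) (Function('f')(y) = Mul(Pow(y, 2), 5) = Mul(5, Pow(y, 2)))
m = -172 (m = Add(Add(-6, 49), -215) = Add(43, -215) = -172)
Function('W')(C) = Mul(8, Pow(Add(-172, C), Rational(1, 2))) (Function('W')(C) = Mul(8, Pow(Add(C, -172), Rational(1, 2))) = Mul(8, Pow(Add(-172, C), Rational(1, 2))))
Add(Function('W')(Function('f')(8)), Mul(-1, -302088)) = Add(Mul(8, Pow(Add(-172, Mul(5, Pow(8, 2))), Rational(1, 2))), Mul(-1, -302088)) = Add(Mul(8, Pow(Add(-172, Mul(5, 64)), Rational(1, 2))), 302088) = Add(Mul(8, Pow(Add(-172, 320), Rational(1, 2))), 302088) = Add(Mul(8, Pow(148, Rational(1, 2))), 302088) = Add(Mul(8, Mul(2, Pow(37, Rational(1, 2)))), 302088) = Add(Mul(16, Pow(37, Rational(1, 2))), 302088) = Add(302088, Mul(16, Pow(37, Rational(1, 2))))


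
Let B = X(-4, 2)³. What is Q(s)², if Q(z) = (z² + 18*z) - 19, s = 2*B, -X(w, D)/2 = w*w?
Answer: 18436612202953441641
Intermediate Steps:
X(w, D) = -2*w² (X(w, D) = -2*w*w = -2*w²)
B = -32768 (B = (-2*(-4)²)³ = (-2*16)³ = (-32)³ = -32768)
s = -65536 (s = 2*(-32768) = -65536)
Q(z) = -19 + z² + 18*z
Q(s)² = (-19 + (-65536)² + 18*(-65536))² = (-19 + 4294967296 - 1179648)² = 4293787629² = 18436612202953441641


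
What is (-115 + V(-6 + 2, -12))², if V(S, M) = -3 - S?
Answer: 12996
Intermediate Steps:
(-115 + V(-6 + 2, -12))² = (-115 + (-3 - (-6 + 2)))² = (-115 + (-3 - 1*(-4)))² = (-115 + (-3 + 4))² = (-115 + 1)² = (-114)² = 12996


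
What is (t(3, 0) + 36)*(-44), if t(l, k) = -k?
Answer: -1584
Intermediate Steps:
(t(3, 0) + 36)*(-44) = (-1*0 + 36)*(-44) = (0 + 36)*(-44) = 36*(-44) = -1584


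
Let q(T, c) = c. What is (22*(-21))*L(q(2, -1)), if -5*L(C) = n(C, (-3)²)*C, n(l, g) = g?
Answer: -4158/5 ≈ -831.60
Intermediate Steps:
L(C) = -9*C/5 (L(C) = -(-3)²*C/5 = -9*C/5)
(22*(-21))*L(q(2, -1)) = (22*(-21))*(-9/5*(-1)) = -462*9/5 = -4158/5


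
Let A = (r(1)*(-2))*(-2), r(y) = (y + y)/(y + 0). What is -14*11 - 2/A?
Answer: -617/4 ≈ -154.25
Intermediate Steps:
r(y) = 2 (r(y) = (2*y)/y = 2)
A = 8 (A = (2*(-2))*(-2) = -4*(-2) = 8)
-14*11 - 2/A = -14*11 - 2/8 = -154 - 2*1/8 = -154 - 1/4 = -617/4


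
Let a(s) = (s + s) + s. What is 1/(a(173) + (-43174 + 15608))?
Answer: -1/27047 ≈ -3.6973e-5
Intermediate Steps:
a(s) = 3*s (a(s) = 2*s + s = 3*s)
1/(a(173) + (-43174 + 15608)) = 1/(3*173 + (-43174 + 15608)) = 1/(519 - 27566) = 1/(-27047) = -1/27047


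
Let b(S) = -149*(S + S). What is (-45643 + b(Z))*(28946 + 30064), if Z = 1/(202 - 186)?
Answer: -10777969965/4 ≈ -2.6945e+9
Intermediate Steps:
Z = 1/16 ≈ 0.062500
b(S) = -298*S
(-45643 + b(Z))*(28946 + 30064) = (-45643 - 298*1/16)*(28946 + 30064) = (-45643 - 149/8)*59010 = -365293/8*59010 = -10777969965/4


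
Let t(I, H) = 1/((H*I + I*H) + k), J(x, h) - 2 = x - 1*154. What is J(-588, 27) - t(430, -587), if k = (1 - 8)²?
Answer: -373530539/504771 ≈ -740.00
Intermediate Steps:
J(x, h) = -152 + x (J(x, h) = 2 + (x - 1*154) = 2 + (x - 154) = 2 + (-154 + x) = -152 + x)
k = 49 (k = (-7)² = 49)
t(I, H) = 1/(49 + 2*H*I) (t(I, H) = 1/((H*I + I*H) + 49) = 1/((H*I + H*I) + 49) = 1/(2*H*I + 49) = 1/(49 + 2*H*I))
J(-588, 27) - t(430, -587) = (-152 - 588) - 1/(49 + 2*(-587)*430) = -740 - 1/(49 - 504820) = -740 - 1/(-504771) = -740 - 1*(-1/504771) = -740 + 1/504771 = -373530539/504771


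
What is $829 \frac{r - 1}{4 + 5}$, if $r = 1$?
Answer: $0$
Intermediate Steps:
$829 \frac{r - 1}{4 + 5} = 829 \frac{1 - 1}{4 + 5} = 829 \cdot \frac{0}{9} = 829 \cdot 0 \cdot \frac{1}{9} = 829 \cdot 0 = 0$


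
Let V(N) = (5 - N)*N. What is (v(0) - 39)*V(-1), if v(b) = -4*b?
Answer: 234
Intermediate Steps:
V(N) = N*(5 - N)
(v(0) - 39)*V(-1) = (-4*0 - 39)*(-(5 - 1*(-1))) = (0 - 39)*(-(5 + 1)) = -(-39)*6 = -39*(-6) = 234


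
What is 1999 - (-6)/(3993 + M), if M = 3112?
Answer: 14202901/7105 ≈ 1999.0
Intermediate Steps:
1999 - (-6)/(3993 + M) = 1999 - (-6)/(3993 + 3112) = 1999 - (-6)/7105 = 1999 - 1*(-6/7105) = 1999 + 6/7105 = 14202901/7105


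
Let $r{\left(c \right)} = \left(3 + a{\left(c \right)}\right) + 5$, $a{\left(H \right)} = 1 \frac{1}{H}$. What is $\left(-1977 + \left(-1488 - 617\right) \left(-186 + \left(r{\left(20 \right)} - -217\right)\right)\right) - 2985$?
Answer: $- \frac{348649}{4} \approx -87162.0$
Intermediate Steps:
$a{\left(H \right)} = \frac{1}{H}$
$r{\left(c \right)} = 8 + \frac{1}{c}$ ($r{\left(c \right)} = \left(3 + \frac{1}{c}\right) + 5 = 8 + \frac{1}{c}$)
$\left(-1977 + \left(-1488 - 617\right) \left(-186 + \left(r{\left(20 \right)} - -217\right)\right)\right) - 2985 = \left(-1977 + \left(-1488 - 617\right) \left(-186 + \left(\left(8 + \frac{1}{20}\right) - -217\right)\right)\right) - 2985 = \left(-1977 - 2105 \left(-186 + \left(\left(8 + \frac{1}{20}\right) + 217\right)\right)\right) - 2985 = \left(-1977 - 2105 \left(-186 + \left(\frac{161}{20} + 217\right)\right)\right) - 2985 = \left(-1977 - 2105 \left(-186 + \frac{4501}{20}\right)\right) - 2985 = \left(-1977 - \frac{328801}{4}\right) - 2985 = - \frac{336709}{4} - 2985 = - \frac{348649}{4}$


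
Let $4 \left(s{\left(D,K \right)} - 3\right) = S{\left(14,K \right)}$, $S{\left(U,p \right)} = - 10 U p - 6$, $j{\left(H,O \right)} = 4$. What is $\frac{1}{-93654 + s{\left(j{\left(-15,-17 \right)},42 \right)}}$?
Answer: $- \frac{2}{190245} \approx -1.0513 \cdot 10^{-5}$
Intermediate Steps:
$S{\left(U,p \right)} = -6 - 10 U p$ ($S{\left(U,p \right)} = - 10 U p - 6 = -6 - 10 U p$)
$s{\left(D,K \right)} = \frac{3}{2} - 35 K$ ($s{\left(D,K \right)} = 3 + \frac{-6 - 140 K}{4} = 3 - \left(\frac{3}{2} + 35 K\right) = \frac{3}{2} - 35 K$)
$\frac{1}{-93654 + s{\left(j{\left(-15,-17 \right)},42 \right)}} = \frac{1}{-93654 + \left(\frac{3}{2} - 1470\right)} = \frac{1}{-93654 - \frac{2937}{2}} = \frac{1}{- \frac{190245}{2}} = - \frac{2}{190245}$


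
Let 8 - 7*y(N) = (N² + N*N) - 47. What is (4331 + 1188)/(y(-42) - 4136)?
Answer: -38633/32425 ≈ -1.1915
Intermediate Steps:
y(N) = 55/7 - 2*N²/7 (y(N) = 8/7 - ((N² + N*N) - 47)/7 = 8/7 - ((N² + N²) - 47)/7 = 8/7 - (2*N² - 47)/7 = 8/7 - (-47 + 2*N²)/7 = 8/7 + (47/7 - 2*N²/7) = 55/7 - 2*N²/7)
(4331 + 1188)/(y(-42) - 4136) = (4331 + 1188)/((55/7 - 2/7*(-42)²) - 4136) = 5519/((55/7 - 2/7*1764) - 4136) = 5519/((55/7 - 504) - 4136) = 5519/(-3473/7 - 4136) = 5519/(-32425/7) = 5519*(-7/32425) = -38633/32425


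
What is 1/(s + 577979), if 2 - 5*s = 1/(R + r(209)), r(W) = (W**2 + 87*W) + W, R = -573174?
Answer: 2555505/1477029246598 ≈ 1.7302e-6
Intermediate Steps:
r(W) = W**2 + 88*W
s = 1022203/2555505 (s = 2/5 - 1/(5*(-573174 + 209*(88 + 209))) = 2/5 - 1/(5*(-573174 + 209*297)) = 2/5 - 1/(5*(-573174 + 62073)) = 2/5 - 1/5/(-511101) = 2/5 - 1/5*(-1/511101) = 2/5 + 1/2555505 = 1022203/2555505 ≈ 0.40000)
1/(s + 577979) = 1/(1022203/2555505 + 577979) = 1/(1477029246598/2555505) = 2555505/1477029246598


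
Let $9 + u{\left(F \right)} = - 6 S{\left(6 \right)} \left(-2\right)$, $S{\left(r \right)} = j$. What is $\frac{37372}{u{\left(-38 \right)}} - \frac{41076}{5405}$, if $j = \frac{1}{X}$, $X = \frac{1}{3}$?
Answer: $\frac{200886608}{145935} \approx 1376.5$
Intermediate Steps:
$X = \frac{1}{3} \approx 0.33333$
$j = 3$ ($j = \frac{1}{\frac{1}{3}} = 3$)
$S{\left(r \right)} = 3$
$u{\left(F \right)} = 27$ ($u{\left(F \right)} = -9 + \left(-6\right) 3 \left(-2\right) = -9 - -36 = -9 + 36 = 27$)
$\frac{37372}{u{\left(-38 \right)}} - \frac{41076}{5405} = \frac{37372}{27} - \frac{41076}{5405} = \frac{200886608}{145935}$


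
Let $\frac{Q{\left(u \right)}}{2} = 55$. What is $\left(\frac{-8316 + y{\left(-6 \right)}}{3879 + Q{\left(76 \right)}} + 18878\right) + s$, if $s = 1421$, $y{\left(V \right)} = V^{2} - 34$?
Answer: $\frac{80964397}{3989} \approx 20297.0$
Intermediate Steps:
$Q{\left(u \right)} = 110$ ($Q{\left(u \right)} = 2 \cdot 55 = 110$)
$y{\left(V \right)} = -34 + V^{2}$ ($y{\left(V \right)} = V^{2} - 34 = -34 + V^{2}$)
$\left(\frac{-8316 + y{\left(-6 \right)}}{3879 + Q{\left(76 \right)}} + 18878\right) + s = \left(\frac{-8316 - \left(34 - \left(-6\right)^{2}\right)}{3879 + 110} + 18878\right) + 1421 = \left(\frac{-8316 + \left(-34 + 36\right)}{3989} + 18878\right) + 1421 = \left(\left(-8316 + 2\right) \frac{1}{3989} + 18878\right) + 1421 = \left(\left(-8314\right) \frac{1}{3989} + 18878\right) + 1421 = \left(- \frac{8314}{3989} + 18878\right) + 1421 = \frac{75296028}{3989} + 1421 = \frac{80964397}{3989}$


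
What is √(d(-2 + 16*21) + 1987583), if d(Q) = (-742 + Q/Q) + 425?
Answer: √1987267 ≈ 1409.7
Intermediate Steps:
d(Q) = -316 (d(Q) = (-742 + 1) + 425 = -741 + 425 = -316)
√(d(-2 + 16*21) + 1987583) = √(-316 + 1987583) = √1987267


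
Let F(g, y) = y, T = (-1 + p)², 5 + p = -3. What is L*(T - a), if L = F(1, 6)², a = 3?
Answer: 2808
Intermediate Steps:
p = -8 (p = -5 - 3 = -8)
T = 81 (T = (-1 - 8)² = (-9)² = 81)
L = 36 (L = 6² = 36)
L*(T - a) = 36*(81 - 1*3) = 36*(81 - 3) = 36*78 = 2808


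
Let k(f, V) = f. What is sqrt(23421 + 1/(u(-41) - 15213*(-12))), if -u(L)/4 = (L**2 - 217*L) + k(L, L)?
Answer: sqrt(115432778483438)/70204 ≈ 153.04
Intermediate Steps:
u(L) = -4*L**2 + 864*L (u(L) = -4*((L**2 - 217*L) + L) = -4*(L**2 - 216*L) = -4*L**2 + 864*L)
sqrt(23421 + 1/(u(-41) - 15213*(-12))) = sqrt(23421 + 1/(4*(-41)*(216 - 1*(-41)) - 15213*(-12))) = sqrt(23421 + 1/(4*(-41)*(216 + 41) + 182556)) = sqrt(23421 + 1/(4*(-41)*257 + 182556)) = sqrt(23421 + 1/(-42148 + 182556)) = sqrt(23421 + 1/140408) = sqrt(3288495769/140408) = sqrt(115432778483438)/70204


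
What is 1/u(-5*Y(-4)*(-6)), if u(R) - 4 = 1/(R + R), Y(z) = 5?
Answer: 300/1201 ≈ 0.24979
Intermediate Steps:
u(R) = 4 + 1/(2*R) (u(R) = 4 + 1/(R + R) = 4 + 1/(2*R))
1/u(-5*Y(-4)*(-6)) = 1/(4 + 1/(2*((-5*5*(-6))))) = 1/(4 + 1/(2*((-25*(-6))))) = 1/(4 + (1/2)/150) = 1/(4 + (1/2)*(1/150)) = 1/(4 + 1/300) = 1/(1201/300) = 300/1201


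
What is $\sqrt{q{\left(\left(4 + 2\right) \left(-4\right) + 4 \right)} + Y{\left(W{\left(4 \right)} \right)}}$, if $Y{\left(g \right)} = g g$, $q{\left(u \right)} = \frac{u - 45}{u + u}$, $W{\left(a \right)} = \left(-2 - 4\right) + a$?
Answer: $\frac{3 \sqrt{10}}{4} \approx 2.3717$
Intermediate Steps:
$W{\left(a \right)} = -6 + a$
$q{\left(u \right)} = \frac{-45 + u}{2 u}$
$Y{\left(g \right)} = g^{2}$
$\sqrt{q{\left(\left(4 + 2\right) \left(-4\right) + 4 \right)} + Y{\left(W{\left(4 \right)} \right)}} = \sqrt{\frac{-45 + \left(\left(4 + 2\right) \left(-4\right) + 4\right)}{2 \left(\left(4 + 2\right) \left(-4\right) + 4\right)} + \left(-6 + 4\right)^{2}} = \sqrt{\frac{-45 + \left(6 \left(-4\right) + 4\right)}{2 \left(6 \left(-4\right) + 4\right)} + \left(-2\right)^{2}} = \sqrt{\frac{-45 + \left(-24 + 4\right)}{2 \left(-24 + 4\right)} + 4} = \sqrt{\frac{-45 - 20}{2 \left(-20\right)} + 4} = \sqrt{\frac{1}{2} \left(- \frac{1}{20}\right) \left(-65\right) + 4} = \sqrt{\frac{13}{8} + 4} = \sqrt{\frac{45}{8}} = \frac{3 \sqrt{10}}{4}$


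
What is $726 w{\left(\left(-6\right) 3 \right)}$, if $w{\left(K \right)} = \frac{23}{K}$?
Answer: $- \frac{2783}{3} \approx -927.67$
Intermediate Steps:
$726 w{\left(\left(-6\right) 3 \right)} = 726 \frac{23}{\left(-6\right) 3} = 726 \frac{23}{-18} = 726 \cdot 23 \left(- \frac{1}{18}\right) = 726 \left(- \frac{23}{18}\right) = - \frac{2783}{3}$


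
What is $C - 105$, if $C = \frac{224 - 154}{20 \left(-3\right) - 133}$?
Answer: $- \frac{20335}{193} \approx -105.36$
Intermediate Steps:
$C = - \frac{70}{193}$ ($C = \frac{70}{-60 - 133} = \frac{70}{-193} = 70 \left(- \frac{1}{193}\right) = - \frac{70}{193} \approx -0.36269$)
$C - 105 = - \frac{70}{193} - 105 = - \frac{20335}{193}$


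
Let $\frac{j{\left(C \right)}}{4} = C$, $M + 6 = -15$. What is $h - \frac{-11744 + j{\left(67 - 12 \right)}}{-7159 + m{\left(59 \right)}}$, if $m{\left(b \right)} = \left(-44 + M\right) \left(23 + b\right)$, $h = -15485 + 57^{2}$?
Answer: $- \frac{152826928}{12489} \approx -12237.0$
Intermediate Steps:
$M = -21$ ($M = -6 - 15 = -21$)
$j{\left(C \right)} = 4 C$
$h = -12236$ ($h = -15485 + 3249 = -12236$)
$m{\left(b \right)} = -1495 - 65 b$ ($m{\left(b \right)} = \left(-44 - 21\right) \left(23 + b\right) = - 65 \left(23 + b\right) = -1495 - 65 b$)
$h - \frac{-11744 + j{\left(67 - 12 \right)}}{-7159 + m{\left(59 \right)}} = -12236 - \frac{-11744 + 4 \left(67 - 12\right)}{-7159 - 5330} = -12236 - \frac{-11744 + 4 \cdot 55}{-7159 - 5330} = -12236 - \frac{-11744 + 220}{-7159 - 5330} = -12236 - - \frac{11524}{-12489} = -12236 - \left(-11524\right) \left(- \frac{1}{12489}\right) = -12236 - \frac{11524}{12489} = - \frac{152826928}{12489}$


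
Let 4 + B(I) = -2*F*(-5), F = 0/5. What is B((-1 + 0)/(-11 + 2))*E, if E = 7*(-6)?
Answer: 168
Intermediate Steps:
F = 0 (F = 0*(⅕) = 0)
B(I) = -4 (B(I) = -4 - 2*0*(-5) = -4 + 0*(-5) = -4 + 0 = -4)
E = -42
B((-1 + 0)/(-11 + 2))*E = -4*(-42) = 168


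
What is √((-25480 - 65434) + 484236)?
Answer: √393322 ≈ 627.15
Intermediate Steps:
√((-25480 - 65434) + 484236) = √(-90914 + 484236) = √393322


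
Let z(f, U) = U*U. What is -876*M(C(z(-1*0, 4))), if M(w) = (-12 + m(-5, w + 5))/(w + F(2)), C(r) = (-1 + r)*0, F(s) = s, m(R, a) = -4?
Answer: 7008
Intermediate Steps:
z(f, U) = U**2
C(r) = 0
M(w) = -16/(2 + w) (M(w) = (-12 - 4)/(w + 2) = -16/(2 + w))
-876*M(C(z(-1*0, 4))) = -(-14016)/(2 + 0) = -(-14016)/2 = -876*(-8) = 7008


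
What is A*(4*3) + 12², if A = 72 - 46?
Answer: 456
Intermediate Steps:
A = 26
A*(4*3) + 12² = 26*(4*3) + 12² = 26*12 + 144 = 312 + 144 = 456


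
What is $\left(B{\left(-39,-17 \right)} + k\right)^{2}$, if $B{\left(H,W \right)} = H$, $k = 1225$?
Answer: $1406596$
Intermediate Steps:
$\left(B{\left(-39,-17 \right)} + k\right)^{2} = \left(-39 + 1225\right)^{2} = 1186^{2} = 1406596$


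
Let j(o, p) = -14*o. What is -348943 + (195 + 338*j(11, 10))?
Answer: -400800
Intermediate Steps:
-348943 + (195 + 338*j(11, 10)) = -348943 + (195 + 338*(-14*11)) = -348943 + (195 + 338*(-154)) = -348943 + (195 - 52052) = -348943 - 51857 = -400800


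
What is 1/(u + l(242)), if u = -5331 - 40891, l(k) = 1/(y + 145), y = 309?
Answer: -454/20984787 ≈ -2.1635e-5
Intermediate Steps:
l(k) = 1/454 (l(k) = 1/(309 + 145) = 1/454)
u = -46222
1/(u + l(242)) = 1/(-46222 + 1/454) = 1/(-20984787/454) = -454/20984787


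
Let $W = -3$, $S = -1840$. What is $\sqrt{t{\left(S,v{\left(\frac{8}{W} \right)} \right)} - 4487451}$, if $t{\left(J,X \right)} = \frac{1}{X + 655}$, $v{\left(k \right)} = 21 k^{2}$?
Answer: $\frac{2 i \sqrt{6532123268595}}{2413} \approx 2118.4 i$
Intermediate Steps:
$t{\left(J,X \right)} = \frac{1}{655 + X}$
$\sqrt{t{\left(S,v{\left(\frac{8}{W} \right)} \right)} - 4487451} = \sqrt{\frac{1}{655 + 21 \left(\frac{8}{-3}\right)^{2}} - 4487451} = \sqrt{\frac{1}{655 + 21 \left(8 \left(- \frac{1}{3}\right)\right)^{2}} - 4487451} = \sqrt{\frac{1}{655 + 21 \left(- \frac{8}{3}\right)^{2}} - 4487451} = \sqrt{\frac{1}{655 + 21 \cdot \frac{64}{9}} - 4487451} = \sqrt{\frac{1}{655 + \frac{448}{3}} - 4487451} = \sqrt{\frac{1}{\frac{2413}{3}} - 4487451} = \sqrt{\frac{3}{2413} - 4487451} = \sqrt{- \frac{10828219260}{2413}} = \frac{2 i \sqrt{6532123268595}}{2413}$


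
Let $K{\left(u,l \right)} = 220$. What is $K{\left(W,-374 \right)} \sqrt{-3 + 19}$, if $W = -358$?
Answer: $880$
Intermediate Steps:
$K{\left(W,-374 \right)} \sqrt{-3 + 19} = 220 \sqrt{-3 + 19} = 220 \sqrt{16} = 220 \cdot 4 = 880$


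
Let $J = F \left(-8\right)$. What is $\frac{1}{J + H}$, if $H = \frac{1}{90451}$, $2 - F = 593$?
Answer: $\frac{90451}{427652329} \approx 0.00021151$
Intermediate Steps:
$F = -591$ ($F = 2 - 593 = -591$)
$H = \frac{1}{90451} \approx 1.1056 \cdot 10^{-5}$
$J = 4728$ ($J = \left(-591\right) \left(-8\right) = 4728$)
$\frac{1}{J + H} = \frac{1}{4728 + \frac{1}{90451}} = \frac{1}{\frac{427652329}{90451}} = \frac{90451}{427652329}$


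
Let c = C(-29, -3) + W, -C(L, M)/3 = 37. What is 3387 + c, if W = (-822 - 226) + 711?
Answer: 2939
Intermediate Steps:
C(L, M) = -111 (C(L, M) = -3*37 = -111)
W = -337 (W = -1048 + 711 = -337)
c = -448 (c = -111 - 337 = -448)
3387 + c = 3387 - 448 = 2939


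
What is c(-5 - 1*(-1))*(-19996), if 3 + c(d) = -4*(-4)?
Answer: -259948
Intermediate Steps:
c(d) = 13 (c(d) = -3 - 4*(-4) = -3 + 16 = 13)
c(-5 - 1*(-1))*(-19996) = 13*(-19996) = -259948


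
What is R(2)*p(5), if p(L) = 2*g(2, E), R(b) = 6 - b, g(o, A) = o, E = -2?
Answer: 16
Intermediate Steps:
p(L) = 4 (p(L) = 2*2 = 4)
R(2)*p(5) = (6 - 1*2)*4 = (6 - 2)*4 = 4*4 = 16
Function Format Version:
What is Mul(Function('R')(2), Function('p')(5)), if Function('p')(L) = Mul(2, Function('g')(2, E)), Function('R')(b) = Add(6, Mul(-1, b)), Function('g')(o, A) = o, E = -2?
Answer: 16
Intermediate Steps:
Function('p')(L) = 4 (Function('p')(L) = Mul(2, 2) = 4)
Mul(Function('R')(2), Function('p')(5)) = Mul(Add(6, Mul(-1, 2)), 4) = Mul(Add(6, -2), 4) = Mul(4, 4) = 16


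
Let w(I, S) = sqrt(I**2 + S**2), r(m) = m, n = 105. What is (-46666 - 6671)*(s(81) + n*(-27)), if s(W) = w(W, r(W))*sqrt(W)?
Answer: 151210395 - 38882673*sqrt(2) ≈ 9.6222e+7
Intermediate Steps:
s(W) = sqrt(2)*sqrt(W)*sqrt(W**2) (s(W) = sqrt(W**2 + W**2)*sqrt(W) = sqrt(2*W**2)*sqrt(W) = (sqrt(2)*sqrt(W**2))*sqrt(W) = sqrt(2)*sqrt(W)*sqrt(W**2))
(-46666 - 6671)*(s(81) + n*(-27)) = (-46666 - 6671)*(sqrt(2)*sqrt(81)*sqrt(81**2) + 105*(-27)) = -53337*(sqrt(2)*9*sqrt(6561) - 2835) = -53337*(sqrt(2)*9*81 - 2835) = -53337*(729*sqrt(2) - 2835) = -53337*(-2835 + 729*sqrt(2)) = 151210395 - 38882673*sqrt(2)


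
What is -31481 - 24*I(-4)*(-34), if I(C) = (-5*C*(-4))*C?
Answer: 229639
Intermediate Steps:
I(C) = 20*C² (I(C) = (-(-20)*C)*C = (20*C)*C = 20*C²)
-31481 - 24*I(-4)*(-34) = -31481 - 24*(20*(-4)²)*(-34) = -31481 - 24*(20*16)*(-34) = -31481 - 24*320*(-34) = -31481 - 7680*(-34) = -31481 - 1*(-261120) = -31481 + 261120 = 229639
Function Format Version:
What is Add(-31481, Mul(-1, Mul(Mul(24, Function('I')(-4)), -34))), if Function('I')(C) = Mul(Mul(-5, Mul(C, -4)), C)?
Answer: 229639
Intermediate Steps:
Function('I')(C) = Mul(20, Pow(C, 2)) (Function('I')(C) = Mul(Mul(-5, Mul(-4, C)), C) = Mul(Mul(20, C), C) = Mul(20, Pow(C, 2)))
Add(-31481, Mul(-1, Mul(Mul(24, Function('I')(-4)), -34))) = Add(-31481, Mul(-1, Mul(Mul(24, Mul(20, Pow(-4, 2))), -34))) = Add(-31481, Mul(-1, Mul(Mul(24, Mul(20, 16)), -34))) = Add(-31481, Mul(-1, Mul(Mul(24, 320), -34))) = Add(-31481, Mul(-1, Mul(7680, -34))) = Add(-31481, Mul(-1, -261120)) = Add(-31481, 261120) = 229639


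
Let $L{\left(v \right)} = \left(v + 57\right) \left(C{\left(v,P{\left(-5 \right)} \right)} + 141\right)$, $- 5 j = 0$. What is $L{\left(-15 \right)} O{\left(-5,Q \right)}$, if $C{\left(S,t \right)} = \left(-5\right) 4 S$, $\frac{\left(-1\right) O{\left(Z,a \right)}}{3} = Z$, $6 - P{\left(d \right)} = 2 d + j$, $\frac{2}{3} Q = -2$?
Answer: $277830$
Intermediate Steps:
$j = 0$ ($j = \left(- \frac{1}{5}\right) 0 = 0$)
$Q = -3$ ($Q = \frac{3}{2} \left(-2\right) = -3$)
$P{\left(d \right)} = 6 - 2 d$ ($P{\left(d \right)} = 6 - \left(2 d + 0\right) = 6 - 2 d$)
$O{\left(Z,a \right)} = - 3 Z$
$C{\left(S,t \right)} = - 20 S$
$L{\left(v \right)} = \left(57 + v\right) \left(141 - 20 v\right)$ ($L{\left(v \right)} = \left(v + 57\right) \left(- 20 v + 141\right) = \left(57 + v\right) \left(141 - 20 v\right)$)
$L{\left(-15 \right)} O{\left(-5,Q \right)} = \left(8037 - -14985 - 20 \left(-15\right)^{2}\right) \left(\left(-3\right) \left(-5\right)\right) = \left(8037 + 14985 - 4500\right) 15 = 18522 \cdot 15 = 277830$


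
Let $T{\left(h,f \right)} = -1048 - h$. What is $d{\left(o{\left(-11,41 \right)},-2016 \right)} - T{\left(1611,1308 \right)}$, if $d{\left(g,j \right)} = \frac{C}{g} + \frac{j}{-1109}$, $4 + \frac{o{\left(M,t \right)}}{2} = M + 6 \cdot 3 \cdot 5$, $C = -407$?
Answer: $\frac{442175687}{166350} \approx 2658.1$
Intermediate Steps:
$o{\left(M,t \right)} = 172 + 2 M$ ($o{\left(M,t \right)} = -8 + 2 \left(M + 6 \cdot 3 \cdot 5\right) = -8 + 2 \left(M + 18 \cdot 5\right) = -8 + 2 \left(M + 90\right) = -8 + 2 \left(90 + M\right) = -8 + \left(180 + 2 M\right) = 172 + 2 M$)
$d{\left(g,j \right)} = - \frac{407}{g} - \frac{j}{1109}$ ($d{\left(g,j \right)} = - \frac{407}{g} + \frac{j}{-1109} = - \frac{407}{g} + j \left(- \frac{1}{1109}\right) = - \frac{407}{g} - \frac{j}{1109}$)
$d{\left(o{\left(-11,41 \right)},-2016 \right)} - T{\left(1611,1308 \right)} = \left(- \frac{407}{172 + 2 \left(-11\right)} - - \frac{2016}{1109}\right) - \left(-1048 - 1611\right) = \left(- \frac{407}{172 - 22} + \frac{2016}{1109}\right) - \left(-1048 - 1611\right) = \left(- \frac{407}{150} + \frac{2016}{1109}\right) - -2659 = \left(\left(-407\right) \frac{1}{150} + \frac{2016}{1109}\right) + 2659 = \left(- \frac{407}{150} + \frac{2016}{1109}\right) + 2659 = - \frac{148963}{166350} + 2659 = \frac{442175687}{166350}$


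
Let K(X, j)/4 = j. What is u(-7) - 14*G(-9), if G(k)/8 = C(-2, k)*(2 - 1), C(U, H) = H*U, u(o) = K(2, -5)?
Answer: -2036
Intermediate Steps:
K(X, j) = 4*j
u(o) = -20 (u(o) = 4*(-5) = -20)
G(k) = -16*k (G(k) = 8*((k*(-2))*(2 - 1)) = 8*(-2*k*1) = 8*(-2*k) = -16*k)
u(-7) - 14*G(-9) = -20 - (-224)*(-9) = -20 - 14*144 = -20 - 2016 = -2036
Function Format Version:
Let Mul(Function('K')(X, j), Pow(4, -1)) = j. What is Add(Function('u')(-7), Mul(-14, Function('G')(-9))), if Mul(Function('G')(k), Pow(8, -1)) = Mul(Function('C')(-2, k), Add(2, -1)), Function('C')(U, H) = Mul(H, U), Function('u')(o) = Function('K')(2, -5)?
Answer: -2036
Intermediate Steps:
Function('K')(X, j) = Mul(4, j)
Function('u')(o) = -20 (Function('u')(o) = Mul(4, -5) = -20)
Function('G')(k) = Mul(-16, k) (Function('G')(k) = Mul(8, Mul(Mul(k, -2), Add(2, -1))) = Mul(8, Mul(Mul(-2, k), 1)) = Mul(8, Mul(-2, k)) = Mul(-16, k))
Add(Function('u')(-7), Mul(-14, Function('G')(-9))) = Add(-20, Mul(-14, Mul(-16, -9))) = Add(-20, Mul(-14, 144)) = Add(-20, -2016) = -2036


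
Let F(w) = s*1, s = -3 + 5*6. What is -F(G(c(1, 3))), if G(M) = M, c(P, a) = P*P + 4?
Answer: -27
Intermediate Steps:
c(P, a) = 4 + P² (c(P, a) = P² + 4 = 4 + P²)
s = 27 (s = -3 + 30 = 27)
F(w) = 27 (F(w) = 27*1 = 27)
-F(G(c(1, 3))) = -1*27 = -27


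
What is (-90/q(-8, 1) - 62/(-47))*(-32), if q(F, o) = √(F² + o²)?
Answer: -1984/47 + 576*√65/13 ≈ 315.01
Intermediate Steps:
(-90/q(-8, 1) - 62/(-47))*(-32) = (-90/√((-8)² + 1²) - 62/(-47))*(-32) = (-90/√(64 + 1) - 62*(-1/47))*(-32) = (-90*√65/65 + 62/47)*(-32) = (-18*√65/13 + 62/47)*(-32) = (62/47 - 18*√65/13)*(-32) = -1984/47 + 576*√65/13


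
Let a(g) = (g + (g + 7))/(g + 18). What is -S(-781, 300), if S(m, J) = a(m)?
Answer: -1555/763 ≈ -2.0380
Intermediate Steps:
a(g) = (7 + 2*g)/(18 + g) (a(g) = (g + (7 + g))/(18 + g) = (7 + 2*g)/(18 + g))
S(m, J) = (7 + 2*m)/(18 + m)
-S(-781, 300) = -(7 + 2*(-781))/(18 - 781) = -(7 - 1562)/(-763) = -(-1)*(-1555)/763 = -1*1555/763 = -1555/763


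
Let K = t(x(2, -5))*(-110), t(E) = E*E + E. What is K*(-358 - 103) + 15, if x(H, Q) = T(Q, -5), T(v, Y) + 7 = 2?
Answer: 1014215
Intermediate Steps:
T(v, Y) = -5 (T(v, Y) = -7 + 2 = -5)
x(H, Q) = -5
t(E) = E + E² (t(E) = E² + E = E + E²)
K = -2200 (K = -5*(1 - 5)*(-110) = -5*(-4)*(-110) = 20*(-110) = -2200)
K*(-358 - 103) + 15 = -2200*(-358 - 103) + 15 = -2200*(-461) + 15 = 1014200 + 15 = 1014215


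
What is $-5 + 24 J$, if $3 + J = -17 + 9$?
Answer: $-269$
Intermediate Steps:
$J = -11$ ($J = -3 + \left(-17 + 9\right) = -3 - 8 = -11$)
$-5 + 24 J = -5 + 24 \left(-11\right) = -5 - 264 = -269$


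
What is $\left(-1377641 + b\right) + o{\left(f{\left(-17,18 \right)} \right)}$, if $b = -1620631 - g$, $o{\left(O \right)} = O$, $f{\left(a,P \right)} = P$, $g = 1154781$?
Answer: $-4153035$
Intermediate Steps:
$b = -2775412$ ($b = -1620631 - 1154781 = -2775412$)
$\left(-1377641 + b\right) + o{\left(f{\left(-17,18 \right)} \right)} = \left(-1377641 - 2775412\right) + 18 = -4153053 + 18 = -4153035$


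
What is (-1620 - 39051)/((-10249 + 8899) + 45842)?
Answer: -40671/44492 ≈ -0.91412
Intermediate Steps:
(-1620 - 39051)/((-10249 + 8899) + 45842) = -40671/(-1350 + 45842) = -40671/44492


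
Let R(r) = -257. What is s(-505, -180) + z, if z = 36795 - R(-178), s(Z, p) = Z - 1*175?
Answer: 36372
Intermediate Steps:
s(Z, p) = -175 + Z (s(Z, p) = Z - 175 = -175 + Z)
z = 37052 (z = 36795 - 1*(-257) = 36795 + 257 = 37052)
s(-505, -180) + z = (-175 - 505) + 37052 = -680 + 37052 = 36372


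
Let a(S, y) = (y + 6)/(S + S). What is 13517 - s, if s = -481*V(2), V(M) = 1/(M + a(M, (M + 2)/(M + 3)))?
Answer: 13647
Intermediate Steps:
a(S, y) = (6 + y)/(2*S) (a(S, y) = (6 + y)/((2*S)) = (6 + y)*(1/(2*S)) = (6 + y)/(2*S))
V(M) = 1/(M + (6 + (2 + M)/(3 + M))/(2*M)) (V(M) = 1/(M + (6 + (M + 2)/(M + 3))/(2*M)) = 1/(M + (6 + (2 + M)/(3 + M))/(2*M)))
s = -130 (s = -962*2*(3 + 2)/(20 + 7*2 + 2*2**2*(3 + 2)) = -962*2*5/(20 + 14 + 2*4*5) = -962*2*5/(20 + 14 + 40) = -962*2*5/74 = -481*10/37 = -130)
13517 - s = 13517 - 1*(-130) = 13517 + 130 = 13647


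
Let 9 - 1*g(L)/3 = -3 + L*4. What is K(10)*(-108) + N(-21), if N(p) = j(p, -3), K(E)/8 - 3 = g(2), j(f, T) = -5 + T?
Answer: -12968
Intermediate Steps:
g(L) = 36 - 12*L (g(L) = 27 - 3*(-3 + L*4) = 27 - 3*(-3 + 4*L) = 27 + (9 - 12*L) = 36 - 12*L)
K(E) = 120 (K(E) = 24 + 8*(36 - 12*2) = 24 + 8*(36 - 24) = 24 + 8*12 = 24 + 96 = 120)
N(p) = -8 (N(p) = -5 - 3 = -8)
K(10)*(-108) + N(-21) = 120*(-108) - 8 = -12960 - 8 = -12968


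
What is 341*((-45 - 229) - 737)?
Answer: -344751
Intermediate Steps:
341*((-45 - 229) - 737) = 341*(-274 - 737) = 341*(-1011) = -344751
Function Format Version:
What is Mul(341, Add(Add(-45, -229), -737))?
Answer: -344751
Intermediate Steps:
Mul(341, Add(Add(-45, -229), -737)) = Mul(341, Add(-274, -737)) = Mul(341, -1011) = -344751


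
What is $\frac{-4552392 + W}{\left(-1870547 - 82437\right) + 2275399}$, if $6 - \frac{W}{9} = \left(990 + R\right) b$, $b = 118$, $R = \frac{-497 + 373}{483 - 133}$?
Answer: $- \frac{980584806}{56422625} \approx -17.379$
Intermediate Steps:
$R = - \frac{62}{175}$ ($R = - \frac{124}{350} = \left(-124\right) \frac{1}{350} = - \frac{62}{175} \approx -0.35429$)
$W = - \frac{183916206}{175}$ ($W = 54 - 9 \left(990 - \frac{62}{175}\right) 118 = 54 - 9 \cdot \frac{173188}{175} \cdot 118 = 54 - \frac{183925656}{175} = - \frac{183916206}{175} \approx -1.051 \cdot 10^{6}$)
$\frac{-4552392 + W}{\left(-1870547 - 82437\right) + 2275399} = \frac{-4552392 - \frac{183916206}{175}}{\left(-1870547 - 82437\right) + 2275399} = - \frac{980584806}{175 \left(\left(-1870547 - 82437\right) + 2275399\right)} = - \frac{980584806}{175 \left(-1952984 + 2275399\right)} = - \frac{980584806}{175 \cdot 322415} = \left(- \frac{980584806}{175}\right) \frac{1}{322415} = - \frac{980584806}{56422625}$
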